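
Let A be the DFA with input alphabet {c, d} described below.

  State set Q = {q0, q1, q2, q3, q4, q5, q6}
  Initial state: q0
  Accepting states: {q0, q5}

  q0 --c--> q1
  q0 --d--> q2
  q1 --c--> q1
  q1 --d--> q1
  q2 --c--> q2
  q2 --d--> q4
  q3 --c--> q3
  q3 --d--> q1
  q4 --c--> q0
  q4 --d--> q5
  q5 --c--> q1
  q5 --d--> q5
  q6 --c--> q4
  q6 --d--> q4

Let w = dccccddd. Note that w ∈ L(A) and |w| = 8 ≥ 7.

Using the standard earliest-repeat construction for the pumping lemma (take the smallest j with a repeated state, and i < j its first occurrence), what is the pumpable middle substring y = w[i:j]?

Run of A on w = d c c c c d d d:
  step 0: q0  (start)
  step 1: q2  (read d: q0→q2)
  step 2: q2  (read c: q2→q2)   ← first repeat (q2 seen earlier)
  step 3: q2  (read c: q2→q2)
  step 4: q2  (read c: q2→q2)
  step 5: q2  (read c: q2→q2)
  step 6: q4  (read d: q2→q4)
  step 7: q5  (read d: q4→q5)
  step 8: q5  (read d: q5→q5)

So i = 1, j = 2, giving x = w[0:1] = d, y = w[1:2] = c, z = w[2:8] = cccddd.
Check: |xy| = 2 ≤ 7 and |y| = 1 ≥ 1. Reading y takes A from q2 back to q2, so every xyⁱz is accepted.

c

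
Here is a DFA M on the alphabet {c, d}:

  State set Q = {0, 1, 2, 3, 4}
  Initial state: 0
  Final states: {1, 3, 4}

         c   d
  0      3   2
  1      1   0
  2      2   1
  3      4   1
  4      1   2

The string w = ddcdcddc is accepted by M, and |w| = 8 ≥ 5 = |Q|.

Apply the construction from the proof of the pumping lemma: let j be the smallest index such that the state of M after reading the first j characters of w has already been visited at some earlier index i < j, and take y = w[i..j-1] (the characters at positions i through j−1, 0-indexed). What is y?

c

State sequence: 0 -d-> 2 -d-> 1 -c-> 1 -d-> 0 -c-> 3 -d-> 1 -d-> 0 -c-> 3
First repeat at step 3: 1 was already visited.

So i = 2, j = 3, giving x = w[0:2] = dd, y = w[2:3] = c, z = w[3:8] = dcddc.
Check: |xy| = 3 ≤ 5 and |y| = 1 ≥ 1. Reading y takes M from 1 back to 1, so every xyⁱz is accepted.
Since M has 5 states, any run of length ≥ 5 visits 5+1 states, so by pigeonhole some state repeats within the first 5 steps — that repeat gives the pumpable loop.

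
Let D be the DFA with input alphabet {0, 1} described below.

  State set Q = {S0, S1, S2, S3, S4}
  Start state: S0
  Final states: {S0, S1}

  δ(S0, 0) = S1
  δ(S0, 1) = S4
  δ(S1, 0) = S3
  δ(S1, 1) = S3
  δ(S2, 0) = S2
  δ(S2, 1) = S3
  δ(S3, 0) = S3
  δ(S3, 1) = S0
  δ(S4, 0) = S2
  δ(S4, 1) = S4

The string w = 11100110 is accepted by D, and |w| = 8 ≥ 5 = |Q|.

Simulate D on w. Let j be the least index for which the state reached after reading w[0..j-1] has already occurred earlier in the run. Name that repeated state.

S4

Run of D on w = 1 1 1 0 0 1 1 0:
  step 0: S0  (start)
  step 1: S4  (read 1: S0→S4)
  step 2: S4  (read 1: S4→S4)   ← first repeat (S4 seen earlier)
  step 3: S4  (read 1: S4→S4)
  step 4: S2  (read 0: S4→S2)
  step 5: S2  (read 0: S2→S2)
  step 6: S3  (read 1: S2→S3)
  step 7: S0  (read 1: S3→S0)
  step 8: S1  (read 0: S0→S1)

The earliest repeat is at step j = 2: D is in S4, which it already visited at step i = 1.
Pumping length from the standard proof: p = 5 (the number of states). The repeated state found above gives |xy| = j ≤ 5 and |y| = j − i ≥ 1.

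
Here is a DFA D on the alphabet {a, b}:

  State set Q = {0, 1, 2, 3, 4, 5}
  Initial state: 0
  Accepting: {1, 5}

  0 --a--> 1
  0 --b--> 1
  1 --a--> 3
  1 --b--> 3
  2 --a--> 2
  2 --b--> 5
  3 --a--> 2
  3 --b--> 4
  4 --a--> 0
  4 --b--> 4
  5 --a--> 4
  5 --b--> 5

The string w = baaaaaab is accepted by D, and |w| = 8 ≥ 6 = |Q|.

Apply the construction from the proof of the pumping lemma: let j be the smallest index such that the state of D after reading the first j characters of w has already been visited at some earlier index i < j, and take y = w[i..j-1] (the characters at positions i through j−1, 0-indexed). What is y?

Run of D on w = b a a a a a a b:
  step 0: 0  (start)
  step 1: 1  (read b: 0→1)
  step 2: 3  (read a: 1→3)
  step 3: 2  (read a: 3→2)
  step 4: 2  (read a: 2→2)   ← first repeat (2 seen earlier)
  step 5: 2  (read a: 2→2)
  step 6: 2  (read a: 2→2)
  step 7: 2  (read a: 2→2)
  step 8: 5  (read b: 2→5)

So i = 3, j = 4, giving x = w[0:3] = baa, y = w[3:4] = a, z = w[4:8] = aaab.
Check: |xy| = 4 ≤ 6 and |y| = 1 ≥ 1. Reading y takes D from 2 back to 2, so every xyⁱz is accepted.

a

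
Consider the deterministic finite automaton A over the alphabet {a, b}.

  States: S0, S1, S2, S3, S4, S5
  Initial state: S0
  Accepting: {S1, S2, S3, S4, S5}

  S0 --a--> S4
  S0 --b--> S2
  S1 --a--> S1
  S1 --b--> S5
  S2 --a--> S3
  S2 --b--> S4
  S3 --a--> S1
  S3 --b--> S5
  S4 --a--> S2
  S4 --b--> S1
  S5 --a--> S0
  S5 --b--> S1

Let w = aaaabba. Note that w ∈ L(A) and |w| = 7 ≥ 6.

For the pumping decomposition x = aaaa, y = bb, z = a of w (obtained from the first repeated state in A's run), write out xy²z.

xy^2z = aaaa·bb·bb·a = aaaabbbba.
Reading y = bb takes A from S1 back to S1, so after x·y·y the machine is still in S1, and z then leads to the accepting state S1. Hence aaaabbbba ∈ L(A).

aaaabbbba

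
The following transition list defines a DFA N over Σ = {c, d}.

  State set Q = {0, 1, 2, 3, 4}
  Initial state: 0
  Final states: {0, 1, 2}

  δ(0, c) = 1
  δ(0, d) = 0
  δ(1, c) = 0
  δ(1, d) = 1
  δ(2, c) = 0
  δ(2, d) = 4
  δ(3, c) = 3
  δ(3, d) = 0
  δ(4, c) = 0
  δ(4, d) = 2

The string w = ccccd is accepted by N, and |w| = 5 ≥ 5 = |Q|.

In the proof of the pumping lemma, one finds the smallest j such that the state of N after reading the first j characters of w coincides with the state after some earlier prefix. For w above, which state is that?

State sequence: 0 -c-> 1 -c-> 0 -c-> 1 -c-> 0 -d-> 0
First repeat at step 2: 0 was already visited.

The earliest repeat is at step j = 2: N is in 0, which it already visited at step i = 0.

0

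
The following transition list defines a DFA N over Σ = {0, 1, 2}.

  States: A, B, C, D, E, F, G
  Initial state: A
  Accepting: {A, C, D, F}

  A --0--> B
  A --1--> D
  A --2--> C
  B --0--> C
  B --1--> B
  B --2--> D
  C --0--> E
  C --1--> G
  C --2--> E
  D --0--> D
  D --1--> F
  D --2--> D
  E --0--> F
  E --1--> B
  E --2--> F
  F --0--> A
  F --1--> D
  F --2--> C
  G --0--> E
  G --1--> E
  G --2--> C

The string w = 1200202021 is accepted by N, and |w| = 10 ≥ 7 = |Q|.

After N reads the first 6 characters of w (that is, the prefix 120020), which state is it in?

D

Run of N on the first 6 characters of w = 1 2 0 0 2 0:
  step 0: A  (start)
  step 1: D  (read 1: A→D)
  step 2: D  (read 2: D→D)
  step 3: D  (read 0: D→D)
  step 4: D  (read 0: D→D)
  step 5: D  (read 2: D→D)
  step 6: D  (read 0: D→D)

After reading 6 characters, N is in state D.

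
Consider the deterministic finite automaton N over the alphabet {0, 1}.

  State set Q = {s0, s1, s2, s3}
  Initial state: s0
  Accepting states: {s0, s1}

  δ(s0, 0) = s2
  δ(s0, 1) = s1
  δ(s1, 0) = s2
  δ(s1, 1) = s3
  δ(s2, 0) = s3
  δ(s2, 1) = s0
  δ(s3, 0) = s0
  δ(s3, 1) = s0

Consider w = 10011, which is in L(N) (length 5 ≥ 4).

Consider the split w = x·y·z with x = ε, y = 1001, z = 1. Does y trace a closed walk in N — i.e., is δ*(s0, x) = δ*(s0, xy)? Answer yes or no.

yes

Run of N on the first 4 characters of w = 1 0 0 1:
  step 0: s0  (start)
  step 1: s1  (read 1: s0→s1)
  step 2: s2  (read 0: s1→s2)
  step 3: s3  (read 0: s2→s3)
  step 4: s0  (read 1: s3→s0)

After x (step 0): s0. After xy (step 4): s0.
They match, so y = 1001 drives N around a cycle from s0 back to itself; pumping y any number of times keeps N in s0 before reading z, and xyⁱz ∈ L(N) for every i ≥ 0.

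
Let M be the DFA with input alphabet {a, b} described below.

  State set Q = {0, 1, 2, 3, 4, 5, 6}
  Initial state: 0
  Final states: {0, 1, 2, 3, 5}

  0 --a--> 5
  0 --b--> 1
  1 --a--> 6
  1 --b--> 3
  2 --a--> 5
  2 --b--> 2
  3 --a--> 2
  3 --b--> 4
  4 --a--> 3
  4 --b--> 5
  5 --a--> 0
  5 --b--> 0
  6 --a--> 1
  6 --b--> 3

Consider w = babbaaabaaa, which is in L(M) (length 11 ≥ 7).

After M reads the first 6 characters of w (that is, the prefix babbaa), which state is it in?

2

State sequence: 0 -b-> 1 -a-> 6 -b-> 3 -b-> 4 -a-> 3 -a-> 2

After reading 6 characters, M is in state 2.
(This kind of state-tracing is the core of the pumping-lemma construction: with 7 states, pigeonhole forces a repeat within the first 7 steps.)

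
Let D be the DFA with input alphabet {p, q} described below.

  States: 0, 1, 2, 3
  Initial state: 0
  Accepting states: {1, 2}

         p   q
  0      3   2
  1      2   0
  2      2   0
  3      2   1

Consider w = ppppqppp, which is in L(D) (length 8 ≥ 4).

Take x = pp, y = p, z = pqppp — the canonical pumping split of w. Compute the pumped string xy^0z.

pppqppp

xy⁰z = xz = pp·pqppp = pppqppp.
Reading y = p takes D from 2 back to 2, so after x the machine is still in 2, and z then leads to the accepting state 2. Hence pppqppp ∈ L(D).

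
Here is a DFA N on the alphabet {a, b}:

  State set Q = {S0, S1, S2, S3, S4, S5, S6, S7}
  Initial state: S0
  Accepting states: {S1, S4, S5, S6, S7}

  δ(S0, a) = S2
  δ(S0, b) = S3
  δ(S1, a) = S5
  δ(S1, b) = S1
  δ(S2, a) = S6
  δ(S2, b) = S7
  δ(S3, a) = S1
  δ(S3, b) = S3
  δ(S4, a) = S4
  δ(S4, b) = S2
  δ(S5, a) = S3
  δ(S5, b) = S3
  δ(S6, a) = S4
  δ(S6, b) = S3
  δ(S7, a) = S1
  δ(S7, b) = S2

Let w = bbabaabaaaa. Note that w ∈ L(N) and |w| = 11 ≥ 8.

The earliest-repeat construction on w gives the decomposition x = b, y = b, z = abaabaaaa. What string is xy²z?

xy^2z = b·b·b·abaabaaaa = bbbabaabaaaa.
Reading y = b takes N from S3 back to S3, so after x·y·y the machine is still in S3, and z then leads to the accepting state S1. Hence bbbabaabaaaa ∈ L(N).

bbbabaabaaaa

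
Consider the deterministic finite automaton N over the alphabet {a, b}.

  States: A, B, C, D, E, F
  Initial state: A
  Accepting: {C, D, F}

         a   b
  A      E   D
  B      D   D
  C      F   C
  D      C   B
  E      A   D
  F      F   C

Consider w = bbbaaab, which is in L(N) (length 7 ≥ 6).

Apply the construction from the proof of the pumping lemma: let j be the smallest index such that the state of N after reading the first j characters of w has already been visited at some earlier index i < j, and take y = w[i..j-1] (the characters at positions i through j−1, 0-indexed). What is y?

Run of N on w = b b b a a a b:
  step 0: A  (start)
  step 1: D  (read b: A→D)
  step 2: B  (read b: D→B)
  step 3: D  (read b: B→D)   ← first repeat (D seen earlier)
  step 4: C  (read a: D→C)
  step 5: F  (read a: C→F)
  step 6: F  (read a: F→F)
  step 7: C  (read b: F→C)

So i = 1, j = 3, giving x = w[0:1] = b, y = w[1:3] = bb, z = w[3:7] = aaab.
Check: |xy| = 3 ≤ 6 and |y| = 2 ≥ 1. Reading y takes N from D back to D, so every xyⁱz is accepted.

bb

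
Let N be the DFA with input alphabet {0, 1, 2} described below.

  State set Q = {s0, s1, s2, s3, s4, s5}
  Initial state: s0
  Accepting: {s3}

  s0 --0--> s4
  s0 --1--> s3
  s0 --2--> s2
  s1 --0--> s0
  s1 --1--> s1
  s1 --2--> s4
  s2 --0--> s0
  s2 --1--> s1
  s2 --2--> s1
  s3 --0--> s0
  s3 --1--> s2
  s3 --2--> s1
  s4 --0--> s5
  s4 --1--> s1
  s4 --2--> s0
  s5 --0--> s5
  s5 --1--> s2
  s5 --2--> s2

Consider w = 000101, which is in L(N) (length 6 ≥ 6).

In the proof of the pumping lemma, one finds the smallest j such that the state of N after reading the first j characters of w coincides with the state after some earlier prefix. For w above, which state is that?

Run of N on w = 0 0 0 1 0 1:
  step 0: s0  (start)
  step 1: s4  (read 0: s0→s4)
  step 2: s5  (read 0: s4→s5)
  step 3: s5  (read 0: s5→s5)   ← first repeat (s5 seen earlier)
  step 4: s2  (read 1: s5→s2)
  step 5: s0  (read 0: s2→s0)
  step 6: s3  (read 1: s0→s3)

The earliest repeat is at step j = 3: N is in s5, which it already visited at step i = 2.
The DFA has 6 states, so the proof of the pumping lemma guarantees a repeated state among the first 6+1 visited; the segment between the two visits is the pumpable y.

s5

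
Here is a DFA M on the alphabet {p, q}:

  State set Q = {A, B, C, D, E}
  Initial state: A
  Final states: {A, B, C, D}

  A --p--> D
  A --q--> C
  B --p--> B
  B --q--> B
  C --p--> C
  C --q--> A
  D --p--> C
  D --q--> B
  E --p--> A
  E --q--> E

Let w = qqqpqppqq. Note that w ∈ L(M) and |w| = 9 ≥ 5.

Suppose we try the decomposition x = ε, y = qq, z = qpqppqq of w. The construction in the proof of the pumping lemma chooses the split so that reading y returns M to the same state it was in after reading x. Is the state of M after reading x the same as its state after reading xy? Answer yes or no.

State sequence: A -q-> C -q-> A

After x (step 0): A. After xy (step 2): A.
They match, so y = qq drives M around a cycle from A back to itself; pumping y any number of times keeps M in A before reading z, and xyⁱz ∈ L(M) for every i ≥ 0.

yes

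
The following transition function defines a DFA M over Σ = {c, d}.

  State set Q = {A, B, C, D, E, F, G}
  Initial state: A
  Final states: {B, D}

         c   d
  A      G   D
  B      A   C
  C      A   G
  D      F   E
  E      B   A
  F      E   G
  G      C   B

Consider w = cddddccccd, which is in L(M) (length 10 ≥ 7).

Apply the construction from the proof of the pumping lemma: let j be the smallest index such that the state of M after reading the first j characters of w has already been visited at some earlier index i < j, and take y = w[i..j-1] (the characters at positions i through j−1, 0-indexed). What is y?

Run of M on w = c d d d d c c c c d:
  step 0: A  (start)
  step 1: G  (read c: A→G)
  step 2: B  (read d: G→B)
  step 3: C  (read d: B→C)
  step 4: G  (read d: C→G)   ← first repeat (G seen earlier)
  step 5: B  (read d: G→B)
  step 6: A  (read c: B→A)
  step 7: G  (read c: A→G)
  step 8: C  (read c: G→C)
  step 9: A  (read c: C→A)
  step 10: D  (read d: A→D)

So i = 1, j = 4, giving x = w[0:1] = c, y = w[1:4] = ddd, z = w[4:10] = dccccd.
Check: |xy| = 4 ≤ 7 and |y| = 3 ≥ 1. Reading y takes M from G back to G, so every xyⁱz is accepted.

ddd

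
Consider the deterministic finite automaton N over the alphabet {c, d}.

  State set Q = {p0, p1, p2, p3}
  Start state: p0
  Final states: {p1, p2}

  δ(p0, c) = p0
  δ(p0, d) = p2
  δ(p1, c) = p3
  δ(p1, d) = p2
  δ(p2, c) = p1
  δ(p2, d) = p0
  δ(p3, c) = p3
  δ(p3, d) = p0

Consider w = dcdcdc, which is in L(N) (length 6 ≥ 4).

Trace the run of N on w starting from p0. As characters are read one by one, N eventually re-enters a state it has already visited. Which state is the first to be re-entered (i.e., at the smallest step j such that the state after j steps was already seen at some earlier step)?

p2

State sequence: p0 -d-> p2 -c-> p1 -d-> p2 -c-> p1 -d-> p2 -c-> p1
First repeat at step 3: p2 was already visited.

The earliest repeat is at step j = 3: N is in p2, which it already visited at step i = 1.
The DFA has 4 states, so the proof of the pumping lemma guarantees a repeated state among the first 4+1 visited; the segment between the two visits is the pumpable y.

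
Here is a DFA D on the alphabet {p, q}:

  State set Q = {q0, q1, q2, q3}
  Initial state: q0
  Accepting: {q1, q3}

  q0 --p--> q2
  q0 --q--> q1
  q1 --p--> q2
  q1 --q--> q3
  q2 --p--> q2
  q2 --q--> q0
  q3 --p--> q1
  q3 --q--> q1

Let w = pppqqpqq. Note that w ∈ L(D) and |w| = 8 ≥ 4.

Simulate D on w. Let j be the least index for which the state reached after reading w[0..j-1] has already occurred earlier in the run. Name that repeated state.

q2

State sequence: q0 -p-> q2 -p-> q2 -p-> q2 -q-> q0 -q-> q1 -p-> q2 -q-> q0 -q-> q1
First repeat at step 2: q2 was already visited.

The earliest repeat is at step j = 2: D is in q2, which it already visited at step i = 1.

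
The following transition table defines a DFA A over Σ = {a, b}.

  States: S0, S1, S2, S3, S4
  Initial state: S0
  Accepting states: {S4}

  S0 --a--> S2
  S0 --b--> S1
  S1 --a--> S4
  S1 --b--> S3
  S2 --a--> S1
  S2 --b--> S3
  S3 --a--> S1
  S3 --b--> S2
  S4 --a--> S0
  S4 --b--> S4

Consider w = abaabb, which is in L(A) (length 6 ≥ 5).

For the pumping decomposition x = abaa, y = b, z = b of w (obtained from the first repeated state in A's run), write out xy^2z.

abaabbb

xy^2z = abaa·b·b·b = abaabbb.
Reading y = b takes A from S4 back to S4, so after x·y·y the machine is still in S4, and z then leads to the accepting state S4. Hence abaabbb ∈ L(A).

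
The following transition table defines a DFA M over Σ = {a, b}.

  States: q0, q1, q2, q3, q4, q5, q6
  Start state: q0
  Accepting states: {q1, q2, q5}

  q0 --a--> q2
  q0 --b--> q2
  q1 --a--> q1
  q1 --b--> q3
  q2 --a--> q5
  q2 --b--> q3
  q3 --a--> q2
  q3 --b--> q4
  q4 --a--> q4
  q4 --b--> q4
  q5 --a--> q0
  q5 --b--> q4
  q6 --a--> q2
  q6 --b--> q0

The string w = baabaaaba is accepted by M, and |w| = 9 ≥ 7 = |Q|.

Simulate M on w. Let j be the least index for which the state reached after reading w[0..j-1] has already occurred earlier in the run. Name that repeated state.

State sequence: q0 -b-> q2 -a-> q5 -a-> q0 -b-> q2 -a-> q5 -a-> q0 -a-> q2 -b-> q3 -a-> q2
First repeat at step 3: q0 was already visited.

The earliest repeat is at step j = 3: M is in q0, which it already visited at step i = 0.
With |Q| = 7, pigeonhole forces a state repeat no later than step 7; the substring read between the first and second visits to that state can be pumped.

q0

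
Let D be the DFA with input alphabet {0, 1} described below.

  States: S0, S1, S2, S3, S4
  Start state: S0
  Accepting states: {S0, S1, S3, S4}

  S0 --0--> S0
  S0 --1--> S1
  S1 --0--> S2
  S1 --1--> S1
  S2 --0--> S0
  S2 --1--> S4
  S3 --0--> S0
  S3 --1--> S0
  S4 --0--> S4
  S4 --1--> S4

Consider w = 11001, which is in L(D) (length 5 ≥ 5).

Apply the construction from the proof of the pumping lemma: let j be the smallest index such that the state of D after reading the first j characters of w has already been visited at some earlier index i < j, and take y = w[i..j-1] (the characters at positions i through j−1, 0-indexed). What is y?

State sequence: S0 -1-> S1 -1-> S1 -0-> S2 -0-> S0 -1-> S1
First repeat at step 2: S1 was already visited.

So i = 1, j = 2, giving x = w[0:1] = 1, y = w[1:2] = 1, z = w[2:5] = 001.
Check: |xy| = 2 ≤ 5 and |y| = 1 ≥ 1. Reading y takes D from S1 back to S1, so every xyⁱz is accepted.
With |Q| = 5, pigeonhole forces a state repeat no later than step 5; the substring read between the first and second visits to that state can be pumped.

1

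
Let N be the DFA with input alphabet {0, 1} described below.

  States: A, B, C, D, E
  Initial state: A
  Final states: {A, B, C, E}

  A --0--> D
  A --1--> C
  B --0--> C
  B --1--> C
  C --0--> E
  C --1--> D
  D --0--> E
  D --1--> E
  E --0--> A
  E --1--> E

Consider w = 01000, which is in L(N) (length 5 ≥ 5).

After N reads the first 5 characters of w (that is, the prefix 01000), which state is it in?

Run of N on the first 5 characters of w = 0 1 0 0 0:
  step 0: A  (start)
  step 1: D  (read 0: A→D)
  step 2: E  (read 1: D→E)
  step 3: A  (read 0: E→A)
  step 4: D  (read 0: A→D)
  step 5: E  (read 0: D→E)

After reading 5 characters, N is in state E.
(This kind of state-tracing is the core of the pumping-lemma construction: with 5 states, pigeonhole forces a repeat within the first 5 steps.)

E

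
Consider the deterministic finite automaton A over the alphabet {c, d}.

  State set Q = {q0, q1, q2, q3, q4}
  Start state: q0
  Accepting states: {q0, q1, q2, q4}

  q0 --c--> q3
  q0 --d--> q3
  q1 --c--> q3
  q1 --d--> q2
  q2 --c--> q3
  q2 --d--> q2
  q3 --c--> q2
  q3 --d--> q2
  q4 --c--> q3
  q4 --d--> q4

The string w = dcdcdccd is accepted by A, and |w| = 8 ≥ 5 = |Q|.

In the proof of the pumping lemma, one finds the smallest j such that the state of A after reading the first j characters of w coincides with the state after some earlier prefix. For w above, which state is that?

q2

Run of A on w = d c d c d c c d:
  step 0: q0  (start)
  step 1: q3  (read d: q0→q3)
  step 2: q2  (read c: q3→q2)
  step 3: q2  (read d: q2→q2)   ← first repeat (q2 seen earlier)
  step 4: q3  (read c: q2→q3)
  step 5: q2  (read d: q3→q2)
  step 6: q3  (read c: q2→q3)
  step 7: q2  (read c: q3→q2)
  step 8: q2  (read d: q2→q2)

The earliest repeat is at step j = 3: A is in q2, which it already visited at step i = 2.
With |Q| = 5, pigeonhole forces a state repeat no later than step 5; the substring read between the first and second visits to that state can be pumped.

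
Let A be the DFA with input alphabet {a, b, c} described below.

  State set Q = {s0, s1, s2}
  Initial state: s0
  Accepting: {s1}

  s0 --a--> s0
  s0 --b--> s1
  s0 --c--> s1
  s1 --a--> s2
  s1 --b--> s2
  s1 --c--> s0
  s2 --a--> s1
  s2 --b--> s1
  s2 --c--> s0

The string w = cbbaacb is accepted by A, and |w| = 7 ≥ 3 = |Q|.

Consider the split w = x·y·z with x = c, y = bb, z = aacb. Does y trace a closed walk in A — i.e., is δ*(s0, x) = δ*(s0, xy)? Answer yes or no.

yes

State sequence: s0 -c-> s1 -b-> s2 -b-> s1

After x (step 1): s1. After xy (step 3): s1.
They match, so y = bb drives A around a cycle from s1 back to itself; pumping y any number of times keeps A in s1 before reading z, and xyⁱz ∈ L(A) for every i ≥ 0.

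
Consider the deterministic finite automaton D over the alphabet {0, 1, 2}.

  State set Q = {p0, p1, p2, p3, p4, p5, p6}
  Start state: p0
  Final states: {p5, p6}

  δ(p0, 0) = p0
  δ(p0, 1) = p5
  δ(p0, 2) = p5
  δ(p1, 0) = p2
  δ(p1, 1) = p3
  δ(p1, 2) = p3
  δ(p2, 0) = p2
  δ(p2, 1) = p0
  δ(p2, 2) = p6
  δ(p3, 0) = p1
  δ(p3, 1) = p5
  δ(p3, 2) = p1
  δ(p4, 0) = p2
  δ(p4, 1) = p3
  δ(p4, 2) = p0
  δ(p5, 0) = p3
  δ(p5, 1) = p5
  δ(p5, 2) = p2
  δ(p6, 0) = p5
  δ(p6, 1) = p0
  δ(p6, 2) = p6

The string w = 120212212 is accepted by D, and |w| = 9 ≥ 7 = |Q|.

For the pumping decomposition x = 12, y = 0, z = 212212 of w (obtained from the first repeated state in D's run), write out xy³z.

12000212212

xy^3z = 12·0·0·0·212212 = 12000212212.
Reading y = 0 takes D from p2 back to p2, so after x·y·y·y the machine is still in p2, and z then leads to the accepting state p5. Hence 12000212212 ∈ L(D).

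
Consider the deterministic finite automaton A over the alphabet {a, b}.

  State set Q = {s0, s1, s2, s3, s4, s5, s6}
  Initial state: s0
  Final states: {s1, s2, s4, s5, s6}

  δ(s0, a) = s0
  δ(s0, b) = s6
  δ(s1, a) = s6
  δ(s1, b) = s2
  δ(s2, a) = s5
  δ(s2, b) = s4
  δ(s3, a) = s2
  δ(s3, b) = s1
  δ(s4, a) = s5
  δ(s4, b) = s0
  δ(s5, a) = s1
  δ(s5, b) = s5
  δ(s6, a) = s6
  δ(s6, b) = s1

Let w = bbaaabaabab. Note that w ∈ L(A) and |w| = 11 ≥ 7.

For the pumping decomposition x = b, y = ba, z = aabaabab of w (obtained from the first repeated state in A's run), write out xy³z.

bbababaaabaabab

xy^3z = b·ba·ba·ba·aabaabab = bbababaaabaabab.
Reading y = ba takes A from s6 back to s6, so after x·y·y·y the machine is still in s6, and z then leads to the accepting state s1. Hence bbababaaabaabab ∈ L(A).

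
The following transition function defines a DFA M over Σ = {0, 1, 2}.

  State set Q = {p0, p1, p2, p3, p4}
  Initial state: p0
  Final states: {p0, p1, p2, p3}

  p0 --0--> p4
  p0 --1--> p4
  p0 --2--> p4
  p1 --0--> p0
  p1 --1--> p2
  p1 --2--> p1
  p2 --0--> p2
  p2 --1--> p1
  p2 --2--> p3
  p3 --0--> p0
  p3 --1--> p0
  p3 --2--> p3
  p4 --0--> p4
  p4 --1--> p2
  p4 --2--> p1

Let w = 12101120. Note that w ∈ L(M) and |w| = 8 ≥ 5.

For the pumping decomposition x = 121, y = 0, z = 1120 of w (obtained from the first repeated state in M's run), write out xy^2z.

xy^2z = 121·0·0·1120 = 121001120.
Reading y = 0 takes M from p2 back to p2, so after x·y·y the machine is still in p2, and z then leads to the accepting state p0. Hence 121001120 ∈ L(M).

121001120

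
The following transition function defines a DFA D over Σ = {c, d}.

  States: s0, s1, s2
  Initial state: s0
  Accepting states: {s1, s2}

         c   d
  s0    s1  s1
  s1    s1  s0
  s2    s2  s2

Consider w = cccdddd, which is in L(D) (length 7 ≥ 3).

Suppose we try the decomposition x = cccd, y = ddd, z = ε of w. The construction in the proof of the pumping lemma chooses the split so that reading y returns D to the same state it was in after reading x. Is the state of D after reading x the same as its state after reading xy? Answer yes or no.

no

Run of D on the first 7 characters of w = c c c d d d d:
  step 0: s0  (start)
  step 1: s1  (read c: s0→s1)
  step 2: s1  (read c: s1→s1)
  step 3: s1  (read c: s1→s1)
  step 4: s0  (read d: s1→s0)
  step 5: s1  (read d: s0→s1)
  step 6: s0  (read d: s1→s0)
  step 7: s1  (read d: s0→s1)

After x (step 4): s0. After xy (step 7): s1.
They differ (s0 ≠ s1), so y is not a cycle from the state after x; this split is not the one the pumping-lemma construction produces, and pumping y need not keep the string in L(D).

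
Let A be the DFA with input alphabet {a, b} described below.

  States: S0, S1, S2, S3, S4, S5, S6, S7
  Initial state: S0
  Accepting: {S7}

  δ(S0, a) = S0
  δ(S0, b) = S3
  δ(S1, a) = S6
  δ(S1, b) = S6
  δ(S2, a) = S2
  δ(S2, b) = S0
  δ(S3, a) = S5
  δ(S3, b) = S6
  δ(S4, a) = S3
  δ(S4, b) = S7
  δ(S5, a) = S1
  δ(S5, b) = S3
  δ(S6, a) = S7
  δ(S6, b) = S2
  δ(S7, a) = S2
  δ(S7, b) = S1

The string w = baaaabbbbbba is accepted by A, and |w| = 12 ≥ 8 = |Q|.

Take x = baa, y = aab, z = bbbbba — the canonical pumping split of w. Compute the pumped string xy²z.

xy^2z = baa·aab·aab·bbbbba = baaaabaabbbbbba.
Reading y = aab takes A from S1 back to S1, so after x·y·y the machine is still in S1, and z then leads to the accepting state S7. Hence baaaabaabbbbbba ∈ L(A).

baaaabaabbbbbba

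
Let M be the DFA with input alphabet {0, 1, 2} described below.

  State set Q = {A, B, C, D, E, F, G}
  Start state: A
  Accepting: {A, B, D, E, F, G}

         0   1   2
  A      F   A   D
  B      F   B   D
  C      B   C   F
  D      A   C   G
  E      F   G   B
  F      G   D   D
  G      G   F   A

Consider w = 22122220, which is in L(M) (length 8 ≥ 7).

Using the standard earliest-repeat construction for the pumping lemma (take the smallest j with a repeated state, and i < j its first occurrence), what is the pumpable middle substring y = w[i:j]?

212

State sequence: A -2-> D -2-> G -1-> F -2-> D -2-> G -2-> A -2-> D -0-> A
First repeat at step 4: D was already visited.

So i = 1, j = 4, giving x = w[0:1] = 2, y = w[1:4] = 212, z = w[4:8] = 2220.
Check: |xy| = 4 ≤ 7 and |y| = 3 ≥ 1. Reading y takes M from D back to D, so every xyⁱz is accepted.
The DFA has 7 states, so the proof of the pumping lemma guarantees a repeated state among the first 7+1 visited; the segment between the two visits is the pumpable y.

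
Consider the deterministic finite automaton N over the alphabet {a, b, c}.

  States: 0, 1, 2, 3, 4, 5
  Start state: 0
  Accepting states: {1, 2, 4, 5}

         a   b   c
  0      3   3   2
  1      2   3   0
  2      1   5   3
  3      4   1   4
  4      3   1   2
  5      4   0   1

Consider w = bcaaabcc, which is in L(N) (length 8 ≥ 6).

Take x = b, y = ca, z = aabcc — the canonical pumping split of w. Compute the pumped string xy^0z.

baabcc

xy⁰z = xz = b·aabcc = baabcc.
Reading y = ca takes N from 3 back to 3, so after x the machine is still in 3, and z then leads to the accepting state 2. Hence baabcc ∈ L(N).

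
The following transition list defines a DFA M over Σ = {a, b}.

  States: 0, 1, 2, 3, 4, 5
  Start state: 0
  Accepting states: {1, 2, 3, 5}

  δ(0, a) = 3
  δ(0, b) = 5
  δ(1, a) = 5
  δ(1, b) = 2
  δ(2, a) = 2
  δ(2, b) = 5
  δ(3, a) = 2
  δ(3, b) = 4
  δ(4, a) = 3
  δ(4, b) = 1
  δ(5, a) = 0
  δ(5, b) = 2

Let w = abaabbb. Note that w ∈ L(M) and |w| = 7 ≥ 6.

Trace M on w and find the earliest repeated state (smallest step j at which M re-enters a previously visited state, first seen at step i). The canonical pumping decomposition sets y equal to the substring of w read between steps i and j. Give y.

Run of M on w = a b a a b b b:
  step 0: 0  (start)
  step 1: 3  (read a: 0→3)
  step 2: 4  (read b: 3→4)
  step 3: 3  (read a: 4→3)   ← first repeat (3 seen earlier)
  step 4: 2  (read a: 3→2)
  step 5: 5  (read b: 2→5)
  step 6: 2  (read b: 5→2)
  step 7: 5  (read b: 2→5)

So i = 1, j = 3, giving x = w[0:1] = a, y = w[1:3] = ba, z = w[3:7] = abbb.
Check: |xy| = 3 ≤ 6 and |y| = 2 ≥ 1. Reading y takes M from 3 back to 3, so every xyⁱz is accepted.
The DFA has 6 states, so the proof of the pumping lemma guarantees a repeated state among the first 6+1 visited; the segment between the two visits is the pumpable y.

ba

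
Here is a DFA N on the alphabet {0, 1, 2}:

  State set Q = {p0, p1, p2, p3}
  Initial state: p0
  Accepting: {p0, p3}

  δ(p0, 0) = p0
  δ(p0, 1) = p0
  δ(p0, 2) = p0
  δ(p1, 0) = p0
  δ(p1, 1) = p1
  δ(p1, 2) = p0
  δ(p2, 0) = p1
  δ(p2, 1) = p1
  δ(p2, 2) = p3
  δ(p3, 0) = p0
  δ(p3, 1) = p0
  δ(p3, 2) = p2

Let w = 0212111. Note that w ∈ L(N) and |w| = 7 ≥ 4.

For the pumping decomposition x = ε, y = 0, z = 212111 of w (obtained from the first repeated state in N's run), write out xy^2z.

00212111

xy^2z = ε·0·0·212111 = 00212111.
Reading y = 0 takes N from p0 back to p0, so after x·y·y the machine is still in p0, and z then leads to the accepting state p0. Hence 00212111 ∈ L(N).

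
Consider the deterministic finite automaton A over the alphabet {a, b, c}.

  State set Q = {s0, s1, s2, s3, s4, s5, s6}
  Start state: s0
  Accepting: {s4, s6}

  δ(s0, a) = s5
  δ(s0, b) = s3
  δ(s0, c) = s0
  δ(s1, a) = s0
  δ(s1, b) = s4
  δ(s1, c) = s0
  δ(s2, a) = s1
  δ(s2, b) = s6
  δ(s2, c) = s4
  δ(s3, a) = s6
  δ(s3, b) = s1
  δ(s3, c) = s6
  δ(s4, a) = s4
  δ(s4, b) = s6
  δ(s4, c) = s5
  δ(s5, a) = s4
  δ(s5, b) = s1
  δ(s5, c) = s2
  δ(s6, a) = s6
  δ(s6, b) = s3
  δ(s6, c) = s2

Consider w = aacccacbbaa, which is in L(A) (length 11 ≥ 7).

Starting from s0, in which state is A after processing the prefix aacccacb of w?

s1

Run of A on the first 8 characters of w = a a c c c a c b:
  step 0: s0  (start)
  step 1: s5  (read a: s0→s5)
  step 2: s4  (read a: s5→s4)
  step 3: s5  (read c: s4→s5)
  step 4: s2  (read c: s5→s2)
  step 5: s4  (read c: s2→s4)
  step 6: s4  (read a: s4→s4)
  step 7: s5  (read c: s4→s5)
  step 8: s1  (read b: s5→s1)

After reading 8 characters, A is in state s1.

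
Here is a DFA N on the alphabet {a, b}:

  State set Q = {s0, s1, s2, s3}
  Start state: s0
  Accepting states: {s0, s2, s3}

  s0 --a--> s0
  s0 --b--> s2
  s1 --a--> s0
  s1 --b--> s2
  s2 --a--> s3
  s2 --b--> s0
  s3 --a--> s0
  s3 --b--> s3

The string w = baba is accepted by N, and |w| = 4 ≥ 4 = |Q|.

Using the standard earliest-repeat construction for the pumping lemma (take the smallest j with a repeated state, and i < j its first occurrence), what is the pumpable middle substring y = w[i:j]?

State sequence: s0 -b-> s2 -a-> s3 -b-> s3 -a-> s0
First repeat at step 3: s3 was already visited.

So i = 2, j = 3, giving x = w[0:2] = ba, y = w[2:3] = b, z = w[3:4] = a.
Check: |xy| = 3 ≤ 4 and |y| = 1 ≥ 1. Reading y takes N from s3 back to s3, so every xyⁱz is accepted.
Since N has 4 states, any run of length ≥ 4 visits 4+1 states, so by pigeonhole some state repeats within the first 4 steps — that repeat gives the pumpable loop.

b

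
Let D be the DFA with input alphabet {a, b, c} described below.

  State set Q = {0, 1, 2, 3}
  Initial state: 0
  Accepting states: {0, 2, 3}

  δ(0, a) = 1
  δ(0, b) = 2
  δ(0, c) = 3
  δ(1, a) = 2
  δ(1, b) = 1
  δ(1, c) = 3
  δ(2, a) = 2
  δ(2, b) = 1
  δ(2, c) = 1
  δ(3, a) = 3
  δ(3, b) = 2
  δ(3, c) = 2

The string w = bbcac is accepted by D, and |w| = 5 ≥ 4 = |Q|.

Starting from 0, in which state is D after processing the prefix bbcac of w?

State sequence: 0 -b-> 2 -b-> 1 -c-> 3 -a-> 3 -c-> 2

After reading 5 characters, D is in state 2.

2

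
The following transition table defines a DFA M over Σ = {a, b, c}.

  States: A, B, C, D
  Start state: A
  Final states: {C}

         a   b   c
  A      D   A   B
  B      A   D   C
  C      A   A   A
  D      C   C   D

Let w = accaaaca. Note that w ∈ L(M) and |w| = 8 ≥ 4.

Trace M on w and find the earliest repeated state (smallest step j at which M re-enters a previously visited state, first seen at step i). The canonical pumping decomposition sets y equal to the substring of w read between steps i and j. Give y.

c

State sequence: A -a-> D -c-> D -c-> D -a-> C -a-> A -a-> D -c-> D -a-> C
First repeat at step 2: D was already visited.

So i = 1, j = 2, giving x = w[0:1] = a, y = w[1:2] = c, z = w[2:8] = caaaca.
Check: |xy| = 2 ≤ 4 and |y| = 1 ≥ 1. Reading y takes M from D back to D, so every xyⁱz is accepted.
The DFA has 4 states, so the proof of the pumping lemma guarantees a repeated state among the first 4+1 visited; the segment between the two visits is the pumpable y.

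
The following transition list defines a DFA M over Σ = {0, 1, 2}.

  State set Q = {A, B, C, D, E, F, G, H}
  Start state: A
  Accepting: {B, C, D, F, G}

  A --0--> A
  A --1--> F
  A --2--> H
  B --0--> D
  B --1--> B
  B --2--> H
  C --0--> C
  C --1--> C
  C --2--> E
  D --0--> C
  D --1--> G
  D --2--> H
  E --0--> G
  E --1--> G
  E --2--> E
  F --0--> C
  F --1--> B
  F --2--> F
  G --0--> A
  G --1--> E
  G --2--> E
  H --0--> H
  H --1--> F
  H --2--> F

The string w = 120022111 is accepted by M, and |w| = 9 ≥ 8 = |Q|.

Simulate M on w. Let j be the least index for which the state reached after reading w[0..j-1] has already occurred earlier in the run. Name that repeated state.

State sequence: A -1-> F -2-> F -0-> C -0-> C -2-> E -2-> E -1-> G -1-> E -1-> G
First repeat at step 2: F was already visited.

The earliest repeat is at step j = 2: M is in F, which it already visited at step i = 1.
The DFA has 8 states, so the proof of the pumping lemma guarantees a repeated state among the first 8+1 visited; the segment between the two visits is the pumpable y.

F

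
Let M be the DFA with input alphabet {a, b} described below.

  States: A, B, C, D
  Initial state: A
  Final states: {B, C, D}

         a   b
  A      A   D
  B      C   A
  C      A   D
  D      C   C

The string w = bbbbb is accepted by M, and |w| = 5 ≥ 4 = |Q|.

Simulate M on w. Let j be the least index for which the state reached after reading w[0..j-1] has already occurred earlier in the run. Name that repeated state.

D

Run of M on w = b b b b b:
  step 0: A  (start)
  step 1: D  (read b: A→D)
  step 2: C  (read b: D→C)
  step 3: D  (read b: C→D)   ← first repeat (D seen earlier)
  step 4: C  (read b: D→C)
  step 5: D  (read b: C→D)

The earliest repeat is at step j = 3: M is in D, which it already visited at step i = 1.
Since M has 4 states, any run of length ≥ 4 visits 4+1 states, so by pigeonhole some state repeats within the first 4 steps — that repeat gives the pumpable loop.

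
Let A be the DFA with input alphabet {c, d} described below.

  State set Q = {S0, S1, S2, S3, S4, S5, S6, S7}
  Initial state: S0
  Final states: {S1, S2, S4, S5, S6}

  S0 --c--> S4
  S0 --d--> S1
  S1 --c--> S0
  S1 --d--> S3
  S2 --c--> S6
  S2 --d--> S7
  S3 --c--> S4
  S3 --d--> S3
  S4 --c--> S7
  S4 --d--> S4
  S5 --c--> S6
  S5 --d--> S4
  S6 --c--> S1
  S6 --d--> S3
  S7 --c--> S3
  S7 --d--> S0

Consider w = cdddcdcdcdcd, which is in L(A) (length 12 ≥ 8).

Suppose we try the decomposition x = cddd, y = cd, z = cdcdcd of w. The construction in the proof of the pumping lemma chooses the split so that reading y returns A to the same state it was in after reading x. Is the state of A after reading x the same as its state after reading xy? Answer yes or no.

State sequence: S0 -c-> S4 -d-> S4 -d-> S4 -d-> S4 -c-> S7 -d-> S0

After x (step 4): S4. After xy (step 6): S0.
They differ (S4 ≠ S0), so y is not a cycle from the state after x; this split is not the one the pumping-lemma construction produces, and pumping y need not keep the string in L(A).

no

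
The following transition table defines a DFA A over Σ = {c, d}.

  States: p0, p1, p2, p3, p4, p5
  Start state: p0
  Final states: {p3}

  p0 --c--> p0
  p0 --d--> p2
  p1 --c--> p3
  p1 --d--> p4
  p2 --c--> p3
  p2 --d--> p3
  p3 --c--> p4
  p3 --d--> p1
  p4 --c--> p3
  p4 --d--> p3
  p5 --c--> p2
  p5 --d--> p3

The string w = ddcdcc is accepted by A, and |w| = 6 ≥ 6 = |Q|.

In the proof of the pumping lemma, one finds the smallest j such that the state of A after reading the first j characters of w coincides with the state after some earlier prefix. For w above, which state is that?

State sequence: p0 -d-> p2 -d-> p3 -c-> p4 -d-> p3 -c-> p4 -c-> p3
First repeat at step 4: p3 was already visited.

The earliest repeat is at step j = 4: A is in p3, which it already visited at step i = 2.
The DFA has 6 states, so the proof of the pumping lemma guarantees a repeated state among the first 6+1 visited; the segment between the two visits is the pumpable y.

p3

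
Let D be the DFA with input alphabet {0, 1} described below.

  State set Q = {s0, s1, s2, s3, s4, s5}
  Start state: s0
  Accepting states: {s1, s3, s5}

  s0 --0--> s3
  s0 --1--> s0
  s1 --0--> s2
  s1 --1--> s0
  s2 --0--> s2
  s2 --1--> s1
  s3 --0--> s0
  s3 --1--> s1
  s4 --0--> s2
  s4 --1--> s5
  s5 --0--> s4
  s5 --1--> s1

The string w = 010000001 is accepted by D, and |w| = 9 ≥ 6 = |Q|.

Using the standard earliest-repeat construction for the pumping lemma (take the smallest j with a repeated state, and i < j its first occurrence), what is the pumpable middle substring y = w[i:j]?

0

State sequence: s0 -0-> s3 -1-> s1 -0-> s2 -0-> s2 -0-> s2 -0-> s2 -0-> s2 -0-> s2 -1-> s1
First repeat at step 4: s2 was already visited.

So i = 3, j = 4, giving x = w[0:3] = 010, y = w[3:4] = 0, z = w[4:9] = 00001.
Check: |xy| = 4 ≤ 6 and |y| = 1 ≥ 1. Reading y takes D from s2 back to s2, so every xyⁱz is accepted.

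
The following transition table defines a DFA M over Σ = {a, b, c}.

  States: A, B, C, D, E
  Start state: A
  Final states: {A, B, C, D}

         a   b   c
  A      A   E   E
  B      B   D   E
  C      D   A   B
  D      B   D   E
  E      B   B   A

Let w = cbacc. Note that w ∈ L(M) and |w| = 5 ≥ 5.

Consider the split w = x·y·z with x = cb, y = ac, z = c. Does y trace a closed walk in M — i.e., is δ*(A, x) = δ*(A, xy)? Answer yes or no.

Run of M on the first 4 characters of w = c b a c:
  step 0: A  (start)
  step 1: E  (read c: A→E)
  step 2: B  (read b: E→B)
  step 3: B  (read a: B→B)
  step 4: E  (read c: B→E)

After x (step 2): B. After xy (step 4): E.
They differ (B ≠ E), so y is not a cycle from the state after x; this split is not the one the pumping-lemma construction produces, and pumping y need not keep the string in L(M).

no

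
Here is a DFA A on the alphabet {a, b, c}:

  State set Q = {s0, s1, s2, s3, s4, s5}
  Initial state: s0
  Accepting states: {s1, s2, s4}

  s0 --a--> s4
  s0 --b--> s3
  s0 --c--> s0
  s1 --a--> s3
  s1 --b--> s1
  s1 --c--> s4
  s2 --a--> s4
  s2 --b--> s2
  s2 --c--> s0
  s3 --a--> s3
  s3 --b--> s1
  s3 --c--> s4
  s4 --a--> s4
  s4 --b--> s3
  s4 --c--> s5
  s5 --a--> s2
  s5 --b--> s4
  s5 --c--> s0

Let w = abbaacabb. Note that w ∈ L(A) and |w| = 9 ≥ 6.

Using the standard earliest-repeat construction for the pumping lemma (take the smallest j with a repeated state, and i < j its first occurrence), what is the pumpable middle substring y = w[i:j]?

ba

State sequence: s0 -a-> s4 -b-> s3 -b-> s1 -a-> s3 -a-> s3 -c-> s4 -a-> s4 -b-> s3 -b-> s1
First repeat at step 4: s3 was already visited.

So i = 2, j = 4, giving x = w[0:2] = ab, y = w[2:4] = ba, z = w[4:9] = acabb.
Check: |xy| = 4 ≤ 6 and |y| = 2 ≥ 1. Reading y takes A from s3 back to s3, so every xyⁱz is accepted.
With |Q| = 6, pigeonhole forces a state repeat no later than step 6; the substring read between the first and second visits to that state can be pumped.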